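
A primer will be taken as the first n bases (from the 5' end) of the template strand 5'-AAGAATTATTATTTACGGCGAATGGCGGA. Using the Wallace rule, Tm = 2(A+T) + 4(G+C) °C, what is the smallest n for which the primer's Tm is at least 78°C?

n = 28

First 27 bases: AAGAATTATTATTTACGGCGAATGGCG → Tm = 74°C (< 78°C)
First 28 bases: AAGAATTATTATTTACGGCGAATGGCGG → Tm = 78°C (≥ 78°C)
Each additional base adds 2°C (A/T) or 4°C (G/C), so Tm is non-decreasing in n; n = 28 is the first length to reach 78°C.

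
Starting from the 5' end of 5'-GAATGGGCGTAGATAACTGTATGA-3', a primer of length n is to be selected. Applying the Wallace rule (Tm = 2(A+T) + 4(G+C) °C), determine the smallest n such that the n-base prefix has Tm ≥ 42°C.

n = 14

First 13 bases: GAATGGGCGTAGA → Tm = 40°C (< 42°C)
First 14 bases: GAATGGGCGTAGAT → Tm = 42°C (≥ 42°C)
Since every base adds ≥2°C, Tm only increases with n, so the threshold is first crossed at n = 14.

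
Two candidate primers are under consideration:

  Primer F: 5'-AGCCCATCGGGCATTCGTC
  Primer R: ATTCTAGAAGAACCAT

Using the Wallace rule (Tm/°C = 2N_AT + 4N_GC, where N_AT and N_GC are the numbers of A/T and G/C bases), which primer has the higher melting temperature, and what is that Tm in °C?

Primer F: A+T=7, G+C=12 → Tm = 2(7)+4(12) = 62°C
Primer R: A+T=11, G+C=5 → Tm = 2(11)+4(5) = 42°C
62°C vs 42°C → primer F is higher.

Primer F, 62°C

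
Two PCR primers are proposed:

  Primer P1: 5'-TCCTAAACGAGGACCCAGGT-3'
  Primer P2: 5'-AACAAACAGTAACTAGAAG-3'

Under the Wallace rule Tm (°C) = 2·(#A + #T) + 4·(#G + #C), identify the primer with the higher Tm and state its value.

Primer P1: A+T=9, G+C=11 → Tm = 2(9)+4(11) = 62°C
Primer P2: A+T=13, G+C=6 → Tm = 2(13)+4(6) = 50°C
62°C vs 50°C → primer P1 is higher.

Primer P1, 62°C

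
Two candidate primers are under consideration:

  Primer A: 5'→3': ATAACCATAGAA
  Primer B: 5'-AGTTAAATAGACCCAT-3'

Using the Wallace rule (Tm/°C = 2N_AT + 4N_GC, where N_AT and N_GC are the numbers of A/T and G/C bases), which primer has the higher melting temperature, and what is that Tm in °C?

Primer B, 42°C

Primer A: A+T=9, G+C=3 → Tm = 2(9)+4(3) = 30°C
Primer B: A+T=11, G+C=5 → Tm = 2(11)+4(5) = 42°C
30°C vs 42°C → primer B is higher.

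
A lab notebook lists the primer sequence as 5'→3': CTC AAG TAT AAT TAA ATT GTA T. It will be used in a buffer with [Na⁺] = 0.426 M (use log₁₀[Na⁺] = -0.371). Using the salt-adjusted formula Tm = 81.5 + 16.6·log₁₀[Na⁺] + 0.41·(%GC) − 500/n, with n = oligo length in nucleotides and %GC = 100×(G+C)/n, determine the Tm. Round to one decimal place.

Length n = 22. A=9, C=2, T=9, G=2
G+C = 4, so %GC = 4/22 × 100 = 18.182%
Salt term: 16.6 × (-0.371) = -6.159
GC term: 0.41 × 18.182 = 7.455; length term: −500/22 = −22.727
Tm = 81.5 + (-6.159) + 7.455 − 22.727 = 60.069 → 60.1°C

60.1°C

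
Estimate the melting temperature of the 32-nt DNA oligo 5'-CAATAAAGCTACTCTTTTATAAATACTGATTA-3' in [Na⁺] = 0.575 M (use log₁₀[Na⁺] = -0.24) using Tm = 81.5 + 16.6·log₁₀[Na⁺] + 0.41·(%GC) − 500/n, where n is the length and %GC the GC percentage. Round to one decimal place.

70.9°C

Length n = 32. Scanning the sequence gives T=12, C=5, A=13, G=2.
G+C = 7, so %GC = 7/32 × 100 = 21.875%
Salt term: 16.6 × (-0.24) = -3.984
GC term: 0.41 × 21.875 = 8.969; length term: −500/32 = −15.625
Tm = 81.5 + (-3.984) + 8.969 − 15.625 = 70.86 → 70.9°C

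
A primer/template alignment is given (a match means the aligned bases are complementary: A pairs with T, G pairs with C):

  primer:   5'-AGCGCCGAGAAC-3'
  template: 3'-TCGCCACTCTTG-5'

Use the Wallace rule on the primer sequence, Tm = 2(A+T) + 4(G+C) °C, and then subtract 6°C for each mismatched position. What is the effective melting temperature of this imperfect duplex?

28°C

Primer base counts: A=4, T=0, G=4, C=4 → A+T=4, G+C=8
Perfect-match Tm = 2(4) + 4(8) = 8 + 32 = 40°C
Mismatches (positions where the bases are not complementary): 2 (at positions 5, 6)
Effective Tm = 40 − 2×6 = 40 − 12 = 28°C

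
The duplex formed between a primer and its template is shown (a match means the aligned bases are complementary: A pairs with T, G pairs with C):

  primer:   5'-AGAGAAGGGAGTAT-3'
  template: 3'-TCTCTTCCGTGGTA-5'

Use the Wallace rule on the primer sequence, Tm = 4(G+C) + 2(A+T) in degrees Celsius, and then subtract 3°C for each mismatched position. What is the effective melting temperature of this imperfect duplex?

Primer base counts: A=6, T=2, G=6, C=0 → A+T=8, G+C=6
Perfect-match Tm = 2(8) + 4(6) = 16 + 24 = 40°C
Mismatches (positions where the bases are not complementary): 3 (at positions 9, 11, 12)
Effective Tm = 40 − 3×3 = 40 − 9 = 31°C

31°C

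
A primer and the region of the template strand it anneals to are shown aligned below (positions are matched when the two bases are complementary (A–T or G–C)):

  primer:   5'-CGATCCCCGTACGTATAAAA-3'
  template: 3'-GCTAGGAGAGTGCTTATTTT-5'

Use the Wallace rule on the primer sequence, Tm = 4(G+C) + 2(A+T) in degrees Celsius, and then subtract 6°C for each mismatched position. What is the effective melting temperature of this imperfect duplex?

34°C

Primer base counts: A=7, T=4, G=3, C=6 → A+T=11, G+C=9
Perfect-match Tm = 2(11) + 4(9) = 22 + 36 = 58°C
Mismatches (positions where the bases are not complementary): 4 (at positions 7, 9, 10, 14)
Effective Tm = 58 − 4×6 = 58 − 24 = 34°C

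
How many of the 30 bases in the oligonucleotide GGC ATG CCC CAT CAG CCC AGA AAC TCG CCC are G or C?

Base counts: C=14, G=6, A=7, T=3
G+C = 6 + 14 = 20

20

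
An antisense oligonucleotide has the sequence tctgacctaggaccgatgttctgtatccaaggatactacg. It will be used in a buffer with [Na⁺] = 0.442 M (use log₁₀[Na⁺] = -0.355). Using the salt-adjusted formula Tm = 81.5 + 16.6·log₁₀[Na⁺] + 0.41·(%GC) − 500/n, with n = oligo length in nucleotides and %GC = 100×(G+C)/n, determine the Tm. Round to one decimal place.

82.6°C

Length n = 40. A=10, G=9, C=10, T=11
G+C = 19, so %GC = 19/40 × 100 = 47.5%
Salt term: 16.6 × (-0.355) = -5.893
GC term: 0.41 × 47.5 = 19.475; length term: −500/40 = −12.5
Tm = 81.5 + (-5.893) + 19.475 − 12.5 = 82.582 → 82.6°C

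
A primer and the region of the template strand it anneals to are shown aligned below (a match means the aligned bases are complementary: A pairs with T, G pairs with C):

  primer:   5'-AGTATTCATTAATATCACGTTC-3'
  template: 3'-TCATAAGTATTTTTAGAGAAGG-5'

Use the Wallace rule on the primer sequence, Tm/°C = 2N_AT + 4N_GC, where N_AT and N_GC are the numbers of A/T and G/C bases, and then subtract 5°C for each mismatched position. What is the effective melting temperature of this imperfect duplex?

Primer base counts: A=7, T=9, G=2, C=4 → A+T=16, G+C=6
Perfect-match Tm = 2(16) + 4(6) = 32 + 24 = 56°C
Mismatches (positions where the bases are not complementary): 5 (at positions 10, 13, 17, 19, 21)
Effective Tm = 56 − 5×5 = 56 − 25 = 31°C

31°C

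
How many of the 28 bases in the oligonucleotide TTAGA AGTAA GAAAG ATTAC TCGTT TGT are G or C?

Counting bases: T=10, C=2, A=10, G=6
Total G or C: 6 + 2 = 8

8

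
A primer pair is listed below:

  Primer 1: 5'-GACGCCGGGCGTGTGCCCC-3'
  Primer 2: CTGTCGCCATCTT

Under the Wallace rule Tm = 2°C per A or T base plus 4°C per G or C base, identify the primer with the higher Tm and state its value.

Primer 1: A+T=3, G+C=16 → Tm = 2(3)+4(16) = 70°C
Primer 2: A+T=6, G+C=7 → Tm = 2(6)+4(7) = 40°C
70°C vs 40°C → primer 1 is higher.

Primer 1, 70°C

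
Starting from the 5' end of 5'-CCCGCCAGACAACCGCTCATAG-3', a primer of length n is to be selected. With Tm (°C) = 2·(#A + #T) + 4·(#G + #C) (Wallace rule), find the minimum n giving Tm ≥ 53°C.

n = 16

First 15 bases: CCCGCCAGACAACCG → Tm = 52°C (< 53°C)
First 16 bases: CCCGCCAGACAACCGC → Tm = 56°C (≥ 53°C)
Each additional base adds 2°C (A/T) or 4°C (G/C), so Tm is non-decreasing in n; n = 16 is the first length to reach 53°C.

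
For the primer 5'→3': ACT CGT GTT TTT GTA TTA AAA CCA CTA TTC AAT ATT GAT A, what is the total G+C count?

Base counts: C=6, G=4, T=17, A=13
G+C = 4 + 6 = 10

10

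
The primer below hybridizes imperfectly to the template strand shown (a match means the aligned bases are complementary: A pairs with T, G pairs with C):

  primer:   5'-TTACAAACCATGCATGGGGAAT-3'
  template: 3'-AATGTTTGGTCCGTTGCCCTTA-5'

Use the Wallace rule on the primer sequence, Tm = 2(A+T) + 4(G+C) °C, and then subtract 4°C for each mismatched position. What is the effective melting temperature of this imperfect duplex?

50°C

Primer base counts: A=8, T=5, G=5, C=4 → A+T=13, G+C=9
Perfect-match Tm = 2(13) + 4(9) = 26 + 36 = 62°C
Mismatches (positions where the bases are not complementary): 3 (at positions 11, 15, 16)
Effective Tm = 62 − 3×4 = 62 − 12 = 50°C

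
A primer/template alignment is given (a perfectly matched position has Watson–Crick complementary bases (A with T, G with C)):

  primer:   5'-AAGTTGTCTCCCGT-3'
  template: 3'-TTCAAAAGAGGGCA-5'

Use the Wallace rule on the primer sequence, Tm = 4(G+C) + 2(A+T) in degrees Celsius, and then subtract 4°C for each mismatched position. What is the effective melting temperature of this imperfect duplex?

38°C

Primer base counts: A=2, T=5, G=3, C=4 → A+T=7, G+C=7
Perfect-match Tm = 2(7) + 4(7) = 14 + 28 = 42°C
Mismatches (positions where the bases are not complementary): 1 (at position 6)
Effective Tm = 42 − 1×4 = 42 − 4 = 38°C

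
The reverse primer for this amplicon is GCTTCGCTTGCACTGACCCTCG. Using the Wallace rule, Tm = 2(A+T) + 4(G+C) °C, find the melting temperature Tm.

72°C

G=5, T=6, C=9, A=2
So N_AT = 8 and N_GC = 14.
Tm = 2(8) + 4(14) = 16 + 56 = 72°C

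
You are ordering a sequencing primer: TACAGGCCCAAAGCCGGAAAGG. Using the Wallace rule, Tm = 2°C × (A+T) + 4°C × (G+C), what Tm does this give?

70°C

Counting bases: C=6, A=8, T=1, G=7
So N_AT = 9 and N_GC = 13.
Tm = 4·13 + 2·9 = 52 + 18 = 70°C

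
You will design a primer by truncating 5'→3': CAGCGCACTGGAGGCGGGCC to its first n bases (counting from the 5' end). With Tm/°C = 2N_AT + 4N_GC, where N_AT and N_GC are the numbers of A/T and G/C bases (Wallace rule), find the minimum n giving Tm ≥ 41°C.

First 12 bases: CAGCGCACTGGA → Tm = 40°C (< 41°C)
First 13 bases: CAGCGCACTGGAG → Tm = 44°C (≥ 41°C)
Since every base adds ≥2°C, Tm only increases with n, so the threshold is first crossed at n = 13.

n = 13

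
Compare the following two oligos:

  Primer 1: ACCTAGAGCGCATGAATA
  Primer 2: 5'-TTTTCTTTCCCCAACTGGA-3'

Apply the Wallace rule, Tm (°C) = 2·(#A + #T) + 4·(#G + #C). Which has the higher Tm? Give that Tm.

Primer 1: A+T=10, G+C=8 → Tm = 2(10)+4(8) = 52°C
Primer 2: A+T=11, G+C=8 → Tm = 2(11)+4(8) = 54°C
52°C vs 54°C → primer 2 is higher.

Primer 2, 54°C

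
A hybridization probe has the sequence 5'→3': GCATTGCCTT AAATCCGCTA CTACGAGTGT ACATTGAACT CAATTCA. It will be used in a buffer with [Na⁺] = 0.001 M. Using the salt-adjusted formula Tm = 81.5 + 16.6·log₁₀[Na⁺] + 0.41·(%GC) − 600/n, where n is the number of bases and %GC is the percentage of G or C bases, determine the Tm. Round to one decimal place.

Length n = 47. Scanning the sequence gives T=14, G=7, A=14, C=12.
G+C = 19, so %GC = 19/47 × 100 = 40.426%
Salt term: 16.6 × (-3) = -49.8
GC term: 0.41 × 40.426 = 16.575; length term: −600/47 = −12.766
Tm = 81.5 + (-49.8) + 16.575 − 12.766 = 35.509 → 35.5°C

35.5°C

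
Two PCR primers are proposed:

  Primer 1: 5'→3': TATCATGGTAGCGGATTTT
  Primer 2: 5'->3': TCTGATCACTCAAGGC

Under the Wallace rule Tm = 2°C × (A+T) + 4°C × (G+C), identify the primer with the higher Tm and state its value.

Primer 1, 52°C

Primer 1: A+T=12, G+C=7 → Tm = 2(12)+4(7) = 52°C
Primer 2: A+T=8, G+C=8 → Tm = 2(8)+4(8) = 48°C
52°C vs 48°C → primer 1 is higher.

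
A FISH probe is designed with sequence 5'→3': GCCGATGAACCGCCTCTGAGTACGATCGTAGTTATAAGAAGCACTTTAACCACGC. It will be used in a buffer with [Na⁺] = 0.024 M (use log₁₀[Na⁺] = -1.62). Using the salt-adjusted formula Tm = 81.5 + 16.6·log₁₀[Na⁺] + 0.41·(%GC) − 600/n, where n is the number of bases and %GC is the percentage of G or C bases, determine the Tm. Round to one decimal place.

63.8°C

Length n = 55. Counting bases: T=12, C=15, A=16, G=12
G+C = 27, so %GC = 27/55 × 100 = 49.091%
Salt term: 16.6 × (-1.62) = -26.892
GC term: 0.41 × 49.091 = 20.127; length term: −600/55 = −10.909
Tm = 81.5 + (-26.892) + 20.127 − 10.909 = 63.826 → 63.8°C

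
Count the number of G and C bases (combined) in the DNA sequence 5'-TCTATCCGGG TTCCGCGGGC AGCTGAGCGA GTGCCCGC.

27

Counting bases: G=14, A=4, T=7, C=13
Total G or C: 14 + 13 = 27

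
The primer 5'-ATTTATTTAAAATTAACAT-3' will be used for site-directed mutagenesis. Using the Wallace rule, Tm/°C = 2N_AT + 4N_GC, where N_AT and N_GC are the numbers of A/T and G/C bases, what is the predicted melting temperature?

40°C

Counting bases: C=1, A=9, T=9, G=0
A+T = 18, G+C = 1
Tm = 4·1 + 2·18 = 4 + 36 = 40°C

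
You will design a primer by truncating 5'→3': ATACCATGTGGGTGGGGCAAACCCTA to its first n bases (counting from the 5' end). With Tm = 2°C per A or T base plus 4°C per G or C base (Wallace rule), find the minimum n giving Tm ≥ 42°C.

First 13 bases: ATACCATGTGGGT → Tm = 38°C (< 42°C)
First 14 bases: ATACCATGTGGGTG → Tm = 42°C (≥ 42°C)
Each additional base adds 2°C (A/T) or 4°C (G/C), so Tm is non-decreasing in n; n = 14 is the first length to reach 42°C.

n = 14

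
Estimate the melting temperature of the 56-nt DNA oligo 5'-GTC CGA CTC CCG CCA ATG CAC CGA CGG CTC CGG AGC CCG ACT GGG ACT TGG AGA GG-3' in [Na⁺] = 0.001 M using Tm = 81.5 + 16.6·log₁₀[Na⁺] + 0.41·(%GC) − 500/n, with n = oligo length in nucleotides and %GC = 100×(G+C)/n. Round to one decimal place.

51.3°C

Length n = 56. Counting bases: G=19, T=7, A=10, C=20
G+C = 39, so %GC = 39/56 × 100 = 69.643%
Salt term: 16.6 × (-3) = -49.8
GC term: 0.41 × 69.643 = 28.554; length term: −500/56 = −8.929
Tm = 81.5 + (-49.8) + 28.554 − 8.929 = 51.325 → 51.3°C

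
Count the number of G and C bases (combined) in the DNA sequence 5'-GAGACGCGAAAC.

7

Scanning the sequence gives T=0, A=5, G=4, C=3.
G+C = 4 + 3 = 7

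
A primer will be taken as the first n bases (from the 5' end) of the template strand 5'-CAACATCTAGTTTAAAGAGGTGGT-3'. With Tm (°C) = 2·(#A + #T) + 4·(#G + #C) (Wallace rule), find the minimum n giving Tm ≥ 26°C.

n = 10

First 9 bases: CAACATCTA → Tm = 24°C (< 26°C)
First 10 bases: CAACATCTAG → Tm = 28°C (≥ 26°C)
Each additional base adds 2°C (A/T) or 4°C (G/C), so Tm is non-decreasing in n; n = 10 is the first length to reach 26°C.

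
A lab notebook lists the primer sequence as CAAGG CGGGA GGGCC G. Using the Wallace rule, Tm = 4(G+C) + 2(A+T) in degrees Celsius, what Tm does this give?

58°C

Counting bases: C=4, G=9, A=3, T=0
So N_AT = 3 and N_GC = 13.
Tm = 4·13 + 2·3 = 52 + 6 = 58°C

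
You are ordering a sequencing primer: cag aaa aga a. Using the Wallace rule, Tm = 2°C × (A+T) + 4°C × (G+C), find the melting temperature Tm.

26°C

Scanning the sequence gives C=1, T=0, A=7, G=2.
A+T = 7, G+C = 3
Tm = 2×7 + 4×3 = 26°C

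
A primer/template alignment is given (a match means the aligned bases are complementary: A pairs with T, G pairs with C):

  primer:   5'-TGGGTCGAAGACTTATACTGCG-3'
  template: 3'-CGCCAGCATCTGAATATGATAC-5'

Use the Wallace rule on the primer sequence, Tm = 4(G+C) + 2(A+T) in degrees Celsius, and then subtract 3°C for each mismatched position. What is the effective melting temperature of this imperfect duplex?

Primer base counts: A=5, T=6, G=7, C=4 → A+T=11, G+C=11
Perfect-match Tm = 2(11) + 4(11) = 22 + 44 = 66°C
Mismatches (positions where the bases are not complementary): 5 (at positions 1, 2, 8, 20, 21)
Effective Tm = 66 − 5×3 = 66 − 15 = 51°C

51°C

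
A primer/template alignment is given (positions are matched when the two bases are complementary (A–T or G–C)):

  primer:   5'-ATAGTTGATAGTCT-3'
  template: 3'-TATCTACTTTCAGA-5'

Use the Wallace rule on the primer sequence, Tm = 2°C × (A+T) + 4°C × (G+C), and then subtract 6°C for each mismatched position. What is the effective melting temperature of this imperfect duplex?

24°C

Primer base counts: A=4, T=6, G=3, C=1 → A+T=10, G+C=4
Perfect-match Tm = 2(10) + 4(4) = 20 + 16 = 36°C
Mismatches (positions where the bases are not complementary): 2 (at positions 5, 9)
Effective Tm = 36 − 2×6 = 36 − 12 = 24°C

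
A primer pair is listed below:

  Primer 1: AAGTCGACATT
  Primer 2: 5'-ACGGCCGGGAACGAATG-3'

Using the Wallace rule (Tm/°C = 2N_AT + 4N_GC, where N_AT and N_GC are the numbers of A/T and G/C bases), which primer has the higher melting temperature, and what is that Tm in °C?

Primer 2, 56°C

Primer 1: A+T=7, G+C=4 → Tm = 2(7)+4(4) = 30°C
Primer 2: A+T=6, G+C=11 → Tm = 2(6)+4(11) = 56°C
30°C vs 56°C → primer 2 is higher.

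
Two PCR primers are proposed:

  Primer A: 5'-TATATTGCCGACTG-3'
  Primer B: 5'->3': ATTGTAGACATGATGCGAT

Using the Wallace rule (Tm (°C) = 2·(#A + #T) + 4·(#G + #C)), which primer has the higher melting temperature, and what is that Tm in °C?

Primer B, 52°C

Primer A: A+T=8, G+C=6 → Tm = 2(8)+4(6) = 40°C
Primer B: A+T=12, G+C=7 → Tm = 2(12)+4(7) = 52°C
40°C vs 52°C → primer B is higher.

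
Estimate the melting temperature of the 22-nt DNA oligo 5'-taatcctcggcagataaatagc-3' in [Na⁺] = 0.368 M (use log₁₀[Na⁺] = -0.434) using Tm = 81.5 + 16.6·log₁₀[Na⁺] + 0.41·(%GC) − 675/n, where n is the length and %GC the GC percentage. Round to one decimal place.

Length n = 22. A=8, C=5, T=5, G=4
G+C = 9, so %GC = 9/22 × 100 = 40.909%
Salt term: 16.6 × (-0.434) = -7.204
GC term: 0.41 × 40.909 = 16.773; length term: −675/22 = −30.682
Tm = 81.5 + (-7.204) + 16.773 − 30.682 = 60.387 → 60.4°C

60.4°C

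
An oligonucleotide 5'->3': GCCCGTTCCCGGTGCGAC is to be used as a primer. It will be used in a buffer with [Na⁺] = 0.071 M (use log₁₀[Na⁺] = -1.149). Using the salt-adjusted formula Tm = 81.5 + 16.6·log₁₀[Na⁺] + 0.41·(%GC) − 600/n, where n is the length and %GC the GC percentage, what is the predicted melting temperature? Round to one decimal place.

Length n = 18. Counting bases: A=1, G=6, T=3, C=8
G+C = 14, so %GC = 14/18 × 100 = 77.778%
Salt term: 16.6 × (-1.149) = -19.073
GC term: 0.41 × 77.778 = 31.889; length term: −600/18 = −33.333
Tm = 81.5 + (-19.073) + 31.889 − 33.333 = 60.983 → 61.0°C

61.0°C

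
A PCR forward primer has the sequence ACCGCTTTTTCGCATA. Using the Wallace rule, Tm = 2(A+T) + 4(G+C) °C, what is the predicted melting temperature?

46°C

Base counts: C=5, A=3, T=6, G=2
A+T = 9, G+C = 7
Tm = 2×9 + 4×7 = 46°C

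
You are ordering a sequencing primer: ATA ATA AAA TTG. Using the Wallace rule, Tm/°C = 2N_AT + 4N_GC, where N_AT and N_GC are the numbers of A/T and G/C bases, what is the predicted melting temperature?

26°C

Counting bases: C=0, A=7, G=1, T=4
A+T = 11, G+C = 1
Tm = 2×11 + 4×1 = 26°C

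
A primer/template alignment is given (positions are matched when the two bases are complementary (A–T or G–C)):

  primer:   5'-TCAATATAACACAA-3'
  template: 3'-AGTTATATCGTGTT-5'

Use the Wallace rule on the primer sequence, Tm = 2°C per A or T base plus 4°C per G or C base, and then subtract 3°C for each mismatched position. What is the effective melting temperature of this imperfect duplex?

31°C

Primer base counts: A=8, T=3, G=0, C=3 → A+T=11, G+C=3
Perfect-match Tm = 2(11) + 4(3) = 22 + 12 = 34°C
Mismatches (positions where the bases are not complementary): 1 (at position 9)
Effective Tm = 34 − 1×3 = 34 − 3 = 31°C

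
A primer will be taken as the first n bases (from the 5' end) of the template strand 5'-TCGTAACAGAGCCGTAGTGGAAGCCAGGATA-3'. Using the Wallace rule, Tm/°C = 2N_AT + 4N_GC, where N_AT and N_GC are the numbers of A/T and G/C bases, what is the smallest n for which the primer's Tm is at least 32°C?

n = 11

First 10 bases: TCGTAACAGA → Tm = 28°C (< 32°C)
First 11 bases: TCGTAACAGAG → Tm = 32°C (≥ 32°C)
Since every base adds ≥2°C, Tm only increases with n, so the threshold is first crossed at n = 11.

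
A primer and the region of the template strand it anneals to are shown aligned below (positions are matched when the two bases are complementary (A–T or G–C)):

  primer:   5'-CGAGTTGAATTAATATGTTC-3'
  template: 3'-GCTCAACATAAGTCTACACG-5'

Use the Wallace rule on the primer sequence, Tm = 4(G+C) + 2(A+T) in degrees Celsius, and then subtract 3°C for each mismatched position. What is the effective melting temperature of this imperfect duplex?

40°C

Primer base counts: A=6, T=8, G=4, C=2 → A+T=14, G+C=6
Perfect-match Tm = 2(14) + 4(6) = 28 + 24 = 52°C
Mismatches (positions where the bases are not complementary): 4 (at positions 8, 12, 14, 19)
Effective Tm = 52 − 4×3 = 52 − 12 = 40°C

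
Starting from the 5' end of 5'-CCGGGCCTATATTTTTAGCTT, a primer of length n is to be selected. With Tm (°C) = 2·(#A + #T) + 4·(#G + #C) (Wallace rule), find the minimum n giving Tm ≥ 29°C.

n = 8

First 7 bases: CCGGGCC → Tm = 28°C (< 29°C)
First 8 bases: CCGGGCCT → Tm = 30°C (≥ 29°C)
Each additional base adds 2°C (A/T) or 4°C (G/C), so Tm is non-decreasing in n; n = 8 is the first length to reach 29°C.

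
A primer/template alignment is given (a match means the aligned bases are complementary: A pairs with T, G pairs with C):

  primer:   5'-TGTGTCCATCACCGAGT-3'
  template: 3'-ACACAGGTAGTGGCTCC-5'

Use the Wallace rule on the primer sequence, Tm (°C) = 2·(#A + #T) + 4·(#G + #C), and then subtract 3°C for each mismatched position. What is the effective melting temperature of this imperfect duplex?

Primer base counts: A=3, T=5, G=4, C=5 → A+T=8, G+C=9
Perfect-match Tm = 2(8) + 4(9) = 16 + 36 = 52°C
Mismatches (positions where the bases are not complementary): 1 (at position 17)
Effective Tm = 52 − 1×3 = 52 − 3 = 49°C

49°C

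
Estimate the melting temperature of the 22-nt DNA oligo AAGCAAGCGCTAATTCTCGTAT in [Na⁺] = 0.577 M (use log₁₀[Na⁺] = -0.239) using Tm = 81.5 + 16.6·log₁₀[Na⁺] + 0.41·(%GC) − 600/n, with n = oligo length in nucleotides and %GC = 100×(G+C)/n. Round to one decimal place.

Length n = 22. Base counts: C=5, T=6, A=7, G=4
G+C = 9, so %GC = 9/22 × 100 = 40.909%
Salt term: 16.6 × (-0.239) = -3.967
GC term: 0.41 × 40.909 = 16.773; length term: −600/22 = −27.273
Tm = 81.5 + (-3.967) + 16.773 − 27.273 = 67.033 → 67.0°C

67.0°C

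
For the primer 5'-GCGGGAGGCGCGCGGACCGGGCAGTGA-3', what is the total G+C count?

Scanning the sequence gives A=4, T=1, G=15, C=7.
Total G or C: 15 + 7 = 22

22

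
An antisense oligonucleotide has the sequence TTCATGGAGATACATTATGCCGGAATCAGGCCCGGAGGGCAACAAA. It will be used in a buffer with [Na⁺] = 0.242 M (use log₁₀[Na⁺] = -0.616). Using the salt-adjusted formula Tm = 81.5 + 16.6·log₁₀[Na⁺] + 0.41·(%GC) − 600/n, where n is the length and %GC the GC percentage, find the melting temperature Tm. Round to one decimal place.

78.7°C

Length n = 46. Counting bases: T=8, A=15, G=13, C=10
G+C = 23, so %GC = 23/46 × 100 = 50%
Salt term: 16.6 × (-0.616) = -10.226
GC term: 0.41 × 50 = 20.5; length term: −600/46 = −13.043
Tm = 81.5 + (-10.226) + 20.5 − 13.043 = 78.731 → 78.7°C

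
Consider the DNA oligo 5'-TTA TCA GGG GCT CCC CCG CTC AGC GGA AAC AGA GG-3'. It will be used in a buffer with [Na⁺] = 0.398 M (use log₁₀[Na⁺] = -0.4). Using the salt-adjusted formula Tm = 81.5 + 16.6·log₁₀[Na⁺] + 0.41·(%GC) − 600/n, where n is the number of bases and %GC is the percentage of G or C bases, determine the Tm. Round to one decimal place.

83.5°C

Length n = 35. T=5, A=8, G=11, C=11
G+C = 22, so %GC = 22/35 × 100 = 62.857%
Salt term: 16.6 × (-0.4) = -6.64
GC term: 0.41 × 62.857 = 25.771; length term: −600/35 = −17.143
Tm = 81.5 + (-6.64) + 25.771 − 17.143 = 83.488 → 83.5°C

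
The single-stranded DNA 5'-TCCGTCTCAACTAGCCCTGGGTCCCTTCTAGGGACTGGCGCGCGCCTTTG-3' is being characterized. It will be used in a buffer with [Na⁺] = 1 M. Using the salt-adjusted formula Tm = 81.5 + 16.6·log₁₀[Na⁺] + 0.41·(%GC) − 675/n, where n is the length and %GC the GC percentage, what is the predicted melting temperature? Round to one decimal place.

Length n = 50. Scanning the sequence gives T=13, G=14, C=18, A=5.
G+C = 32, so %GC = 32/50 × 100 = 64%
Salt term: 16.6 × (0) = 0
GC term: 0.41 × 64 = 26.24; length term: −675/50 = −13.5
Tm = 81.5 + (0) + 26.24 − 13.5 = 94.24 → 94.2°C

94.2°C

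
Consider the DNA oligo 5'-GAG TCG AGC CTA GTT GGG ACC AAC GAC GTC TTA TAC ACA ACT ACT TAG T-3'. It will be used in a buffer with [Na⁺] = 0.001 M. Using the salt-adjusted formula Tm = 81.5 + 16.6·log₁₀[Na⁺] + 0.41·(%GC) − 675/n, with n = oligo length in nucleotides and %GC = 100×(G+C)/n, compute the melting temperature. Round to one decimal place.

Length n = 49. T=12, G=11, C=12, A=14
G+C = 23, so %GC = 23/49 × 100 = 46.939%
Salt term: 16.6 × (-3) = -49.8
GC term: 0.41 × 46.939 = 19.245; length term: −675/49 = −13.776
Tm = 81.5 + (-49.8) + 19.245 − 13.776 = 37.169 → 37.2°C

37.2°C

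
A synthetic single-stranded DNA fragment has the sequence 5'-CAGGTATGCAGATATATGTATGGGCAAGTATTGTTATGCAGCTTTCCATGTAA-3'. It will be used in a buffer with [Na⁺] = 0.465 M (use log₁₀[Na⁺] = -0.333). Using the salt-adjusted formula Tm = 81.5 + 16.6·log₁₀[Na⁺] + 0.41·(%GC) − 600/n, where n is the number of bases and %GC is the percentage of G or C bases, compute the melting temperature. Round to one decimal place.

Length n = 53. A=15, G=13, T=18, C=7
G+C = 20, so %GC = 20/53 × 100 = 37.736%
Salt term: 16.6 × (-0.333) = -5.528
GC term: 0.41 × 37.736 = 15.472; length term: −600/53 = −11.321
Tm = 81.5 + (-5.528) + 15.472 − 11.321 = 80.123 → 80.1°C

80.1°C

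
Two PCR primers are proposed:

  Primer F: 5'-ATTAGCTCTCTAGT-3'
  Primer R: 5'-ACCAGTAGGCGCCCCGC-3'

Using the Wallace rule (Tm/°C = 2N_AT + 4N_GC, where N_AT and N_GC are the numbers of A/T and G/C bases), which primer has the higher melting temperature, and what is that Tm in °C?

Primer F: A+T=9, G+C=5 → Tm = 2(9)+4(5) = 38°C
Primer R: A+T=4, G+C=13 → Tm = 2(4)+4(13) = 60°C
38°C vs 60°C → primer R is higher.

Primer R, 60°C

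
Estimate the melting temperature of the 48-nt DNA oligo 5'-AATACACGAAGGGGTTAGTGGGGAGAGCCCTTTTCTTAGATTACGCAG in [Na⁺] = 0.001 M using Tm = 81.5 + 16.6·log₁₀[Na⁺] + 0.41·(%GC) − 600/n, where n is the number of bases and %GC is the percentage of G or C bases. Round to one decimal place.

Length n = 48. Base counts: T=12, G=15, C=8, A=13
G+C = 23, so %GC = 23/48 × 100 = 47.917%
Salt term: 16.6 × (-3) = -49.8
GC term: 0.41 × 47.917 = 19.646; length term: −600/48 = −12.5
Tm = 81.5 + (-49.8) + 19.646 − 12.5 = 38.846 → 38.8°C

38.8°C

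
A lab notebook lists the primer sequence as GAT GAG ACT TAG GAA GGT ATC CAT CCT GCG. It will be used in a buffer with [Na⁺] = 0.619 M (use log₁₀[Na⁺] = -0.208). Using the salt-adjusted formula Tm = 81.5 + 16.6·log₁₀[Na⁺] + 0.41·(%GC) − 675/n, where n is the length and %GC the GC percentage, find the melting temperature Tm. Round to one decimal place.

Length n = 30. Base counts: G=9, C=6, A=8, T=7
G+C = 15, so %GC = 15/30 × 100 = 50%
Salt term: 16.6 × (-0.208) = -3.453
GC term: 0.41 × 50 = 20.5; length term: −675/30 = −22.5
Tm = 81.5 + (-3.453) + 20.5 − 22.5 = 76.047 → 76.0°C

76.0°C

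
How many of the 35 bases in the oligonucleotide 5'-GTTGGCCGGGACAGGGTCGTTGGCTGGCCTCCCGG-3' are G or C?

Counting bases: C=10, A=2, T=7, G=16
Total G or C: 16 + 10 = 26

26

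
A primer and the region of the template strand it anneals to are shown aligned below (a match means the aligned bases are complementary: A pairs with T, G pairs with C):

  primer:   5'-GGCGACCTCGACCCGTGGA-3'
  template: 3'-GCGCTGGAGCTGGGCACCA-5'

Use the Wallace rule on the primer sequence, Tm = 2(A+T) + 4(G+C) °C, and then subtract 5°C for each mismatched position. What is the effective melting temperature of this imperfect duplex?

Primer base counts: A=3, T=2, G=7, C=7 → A+T=5, G+C=14
Perfect-match Tm = 2(5) + 4(14) = 10 + 56 = 66°C
Mismatches (positions where the bases are not complementary): 2 (at positions 1, 19)
Effective Tm = 66 − 2×5 = 66 − 10 = 56°C

56°C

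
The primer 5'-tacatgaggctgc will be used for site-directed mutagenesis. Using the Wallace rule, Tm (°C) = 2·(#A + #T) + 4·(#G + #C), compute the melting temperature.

Base counts: G=4, C=3, A=3, T=3
So N_AT = 6 and N_GC = 7.
Tm = 2×6 + 4×7 = 40°C

40°C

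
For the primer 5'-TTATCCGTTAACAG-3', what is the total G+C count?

Scanning the sequence gives G=2, C=3, A=4, T=5.
Total G or C: 2 + 3 = 5

5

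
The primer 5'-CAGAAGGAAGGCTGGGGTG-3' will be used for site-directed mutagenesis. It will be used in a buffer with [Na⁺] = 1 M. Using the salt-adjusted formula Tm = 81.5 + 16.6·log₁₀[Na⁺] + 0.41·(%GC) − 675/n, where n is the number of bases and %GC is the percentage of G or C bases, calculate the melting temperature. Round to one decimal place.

71.9°C

Length n = 19. Scanning the sequence gives C=2, T=2, A=5, G=10.
G+C = 12, so %GC = 12/19 × 100 = 63.158%
Salt term: 16.6 × (0) = 0
GC term: 0.41 × 63.158 = 25.895; length term: −675/19 = −35.526
Tm = 81.5 + (0) + 25.895 − 35.526 = 71.869 → 71.9°C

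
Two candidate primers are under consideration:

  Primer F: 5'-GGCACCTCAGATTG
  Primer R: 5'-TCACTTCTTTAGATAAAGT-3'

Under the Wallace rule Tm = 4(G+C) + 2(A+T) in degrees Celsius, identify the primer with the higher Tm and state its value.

Primer R, 48°C

Primer F: A+T=6, G+C=8 → Tm = 2(6)+4(8) = 44°C
Primer R: A+T=14, G+C=5 → Tm = 2(14)+4(5) = 48°C
44°C vs 48°C → primer R is higher.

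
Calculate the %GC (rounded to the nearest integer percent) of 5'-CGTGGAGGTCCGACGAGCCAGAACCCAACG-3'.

Base counts: G=10, A=8, C=10, T=2
G+C = 10 + 10 = 20 out of 30 bases
%GC = 20/30 × 100 = 66.67% ≈ 67%

67%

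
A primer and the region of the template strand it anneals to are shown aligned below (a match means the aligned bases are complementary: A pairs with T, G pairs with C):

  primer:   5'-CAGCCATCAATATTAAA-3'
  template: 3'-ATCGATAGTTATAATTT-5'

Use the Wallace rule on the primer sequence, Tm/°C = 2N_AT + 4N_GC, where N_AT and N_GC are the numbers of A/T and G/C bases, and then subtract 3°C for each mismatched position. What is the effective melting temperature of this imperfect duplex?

38°C

Primer base counts: A=8, T=4, G=1, C=4 → A+T=12, G+C=5
Perfect-match Tm = 2(12) + 4(5) = 24 + 20 = 44°C
Mismatches (positions where the bases are not complementary): 2 (at positions 1, 5)
Effective Tm = 44 − 2×3 = 44 − 6 = 38°C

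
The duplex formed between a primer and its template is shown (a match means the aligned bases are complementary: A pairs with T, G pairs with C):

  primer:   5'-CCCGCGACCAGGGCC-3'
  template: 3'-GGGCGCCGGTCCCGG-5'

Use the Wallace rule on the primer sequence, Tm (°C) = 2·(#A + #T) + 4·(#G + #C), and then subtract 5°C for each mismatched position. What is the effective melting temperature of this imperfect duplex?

51°C

Primer base counts: A=2, T=0, G=5, C=8 → A+T=2, G+C=13
Perfect-match Tm = 2(2) + 4(13) = 4 + 52 = 56°C
Mismatches (positions where the bases are not complementary): 1 (at position 7)
Effective Tm = 56 − 1×5 = 56 − 5 = 51°C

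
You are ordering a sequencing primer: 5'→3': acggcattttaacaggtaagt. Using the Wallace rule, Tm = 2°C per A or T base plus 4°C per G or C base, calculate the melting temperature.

T=6, C=3, A=7, G=5
A+T = 13, G+C = 8
Tm = 4·8 + 2·13 = 32 + 26 = 58°C

58°C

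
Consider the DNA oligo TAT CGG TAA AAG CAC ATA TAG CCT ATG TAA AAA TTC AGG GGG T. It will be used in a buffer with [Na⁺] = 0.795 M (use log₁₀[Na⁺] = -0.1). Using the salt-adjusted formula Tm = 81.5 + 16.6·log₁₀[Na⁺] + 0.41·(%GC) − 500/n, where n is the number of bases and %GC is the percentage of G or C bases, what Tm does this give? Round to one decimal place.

Length n = 43. A=16, G=10, T=11, C=6
G+C = 16, so %GC = 16/43 × 100 = 37.209%
Salt term: 16.6 × (-0.1) = -1.66
GC term: 0.41 × 37.209 = 15.256; length term: −500/43 = −11.628
Tm = 81.5 + (-1.66) + 15.256 − 11.628 = 83.468 → 83.5°C

83.5°C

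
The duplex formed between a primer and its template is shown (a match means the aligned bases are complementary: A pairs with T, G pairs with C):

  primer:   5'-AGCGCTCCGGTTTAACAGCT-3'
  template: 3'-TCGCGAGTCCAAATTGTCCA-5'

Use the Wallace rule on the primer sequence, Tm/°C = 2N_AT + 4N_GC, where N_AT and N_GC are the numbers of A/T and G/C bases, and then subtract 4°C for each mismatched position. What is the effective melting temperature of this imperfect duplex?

Primer base counts: A=4, T=5, G=5, C=6 → A+T=9, G+C=11
Perfect-match Tm = 2(9) + 4(11) = 18 + 44 = 62°C
Mismatches (positions where the bases are not complementary): 2 (at positions 8, 19)
Effective Tm = 62 − 2×4 = 62 − 8 = 54°C

54°C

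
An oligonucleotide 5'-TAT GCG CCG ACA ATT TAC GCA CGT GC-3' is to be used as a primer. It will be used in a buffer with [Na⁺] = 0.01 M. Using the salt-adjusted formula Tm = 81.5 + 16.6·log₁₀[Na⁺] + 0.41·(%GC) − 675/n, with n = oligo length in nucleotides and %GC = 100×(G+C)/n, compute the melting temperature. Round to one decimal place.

44.4°C

Length n = 26. Scanning the sequence gives G=6, A=6, T=6, C=8.
G+C = 14, so %GC = 14/26 × 100 = 53.846%
Salt term: 16.6 × (-2) = -33.2
GC term: 0.41 × 53.846 = 22.077; length term: −675/26 = −25.962
Tm = 81.5 + (-33.2) + 22.077 − 25.962 = 44.415 → 44.4°C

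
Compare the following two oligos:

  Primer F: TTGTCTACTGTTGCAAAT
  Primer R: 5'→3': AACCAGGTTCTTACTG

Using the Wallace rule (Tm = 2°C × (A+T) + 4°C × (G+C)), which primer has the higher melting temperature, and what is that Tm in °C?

Primer F, 48°C

Primer F: A+T=12, G+C=6 → Tm = 2(12)+4(6) = 48°C
Primer R: A+T=9, G+C=7 → Tm = 2(9)+4(7) = 46°C
48°C vs 46°C → primer F is higher.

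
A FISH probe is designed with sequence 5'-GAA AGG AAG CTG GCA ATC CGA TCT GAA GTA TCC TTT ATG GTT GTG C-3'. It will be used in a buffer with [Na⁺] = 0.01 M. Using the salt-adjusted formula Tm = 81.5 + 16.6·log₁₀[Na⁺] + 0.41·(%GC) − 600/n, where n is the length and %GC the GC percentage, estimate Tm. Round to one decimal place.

Length n = 46. Base counts: T=13, A=12, C=8, G=13
G+C = 21, so %GC = 21/46 × 100 = 45.652%
Salt term: 16.6 × (-2) = -33.2
GC term: 0.41 × 45.652 = 18.717; length term: −600/46 = −13.043
Tm = 81.5 + (-33.2) + 18.717 − 13.043 = 53.974 → 54.0°C

54.0°C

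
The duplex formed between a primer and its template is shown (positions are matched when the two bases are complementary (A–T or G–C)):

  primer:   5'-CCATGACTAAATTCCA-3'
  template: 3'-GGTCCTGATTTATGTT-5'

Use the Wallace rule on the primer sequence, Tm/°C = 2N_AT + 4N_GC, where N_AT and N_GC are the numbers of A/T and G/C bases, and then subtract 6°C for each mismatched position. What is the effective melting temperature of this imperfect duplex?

Primer base counts: A=6, T=4, G=1, C=5 → A+T=10, G+C=6
Perfect-match Tm = 2(10) + 4(6) = 20 + 24 = 44°C
Mismatches (positions where the bases are not complementary): 3 (at positions 4, 13, 15)
Effective Tm = 44 − 3×6 = 44 − 18 = 26°C

26°C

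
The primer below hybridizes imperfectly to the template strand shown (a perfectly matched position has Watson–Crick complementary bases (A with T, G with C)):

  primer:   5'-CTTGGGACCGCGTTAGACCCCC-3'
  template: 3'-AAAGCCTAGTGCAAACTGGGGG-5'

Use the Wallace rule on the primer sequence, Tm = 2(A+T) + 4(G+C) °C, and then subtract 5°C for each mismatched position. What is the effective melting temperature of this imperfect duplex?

49°C

Primer base counts: A=3, T=4, G=6, C=9 → A+T=7, G+C=15
Perfect-match Tm = 2(7) + 4(15) = 14 + 60 = 74°C
Mismatches (positions where the bases are not complementary): 5 (at positions 1, 4, 8, 10, 15)
Effective Tm = 74 − 5×5 = 74 − 25 = 49°C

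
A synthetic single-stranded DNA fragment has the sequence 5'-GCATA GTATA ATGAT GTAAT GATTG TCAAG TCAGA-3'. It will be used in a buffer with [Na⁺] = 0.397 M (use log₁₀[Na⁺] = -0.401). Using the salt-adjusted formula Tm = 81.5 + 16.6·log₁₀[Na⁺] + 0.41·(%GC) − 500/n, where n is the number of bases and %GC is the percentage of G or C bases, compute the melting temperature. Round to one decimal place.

Length n = 35. Base counts: C=3, A=13, G=8, T=11
G+C = 11, so %GC = 11/35 × 100 = 31.429%
Salt term: 16.6 × (-0.401) = -6.657
GC term: 0.41 × 31.429 = 12.886; length term: −500/35 = −14.286
Tm = 81.5 + (-6.657) + 12.886 − 14.286 = 73.443 → 73.4°C

73.4°C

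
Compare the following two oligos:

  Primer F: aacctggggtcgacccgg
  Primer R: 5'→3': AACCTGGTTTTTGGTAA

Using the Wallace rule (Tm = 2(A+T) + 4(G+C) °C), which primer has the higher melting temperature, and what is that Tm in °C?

Primer F: A+T=5, G+C=13 → Tm = 2(5)+4(13) = 62°C
Primer R: A+T=11, G+C=6 → Tm = 2(11)+4(6) = 46°C
62°C vs 46°C → primer F is higher.

Primer F, 62°C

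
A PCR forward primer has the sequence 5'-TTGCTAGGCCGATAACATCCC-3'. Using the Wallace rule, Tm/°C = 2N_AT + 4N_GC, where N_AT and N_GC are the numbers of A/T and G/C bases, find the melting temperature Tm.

Scanning the sequence gives G=4, A=5, C=7, T=5.
A+T = 10, G+C = 11
Tm = 4·11 + 2·10 = 44 + 20 = 64°C

64°C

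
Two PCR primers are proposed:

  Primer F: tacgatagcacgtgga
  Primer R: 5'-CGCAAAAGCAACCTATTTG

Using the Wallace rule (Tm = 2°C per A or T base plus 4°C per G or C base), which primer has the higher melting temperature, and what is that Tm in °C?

Primer R, 54°C

Primer F: A+T=8, G+C=8 → Tm = 2(8)+4(8) = 48°C
Primer R: A+T=11, G+C=8 → Tm = 2(11)+4(8) = 54°C
48°C vs 54°C → primer R is higher.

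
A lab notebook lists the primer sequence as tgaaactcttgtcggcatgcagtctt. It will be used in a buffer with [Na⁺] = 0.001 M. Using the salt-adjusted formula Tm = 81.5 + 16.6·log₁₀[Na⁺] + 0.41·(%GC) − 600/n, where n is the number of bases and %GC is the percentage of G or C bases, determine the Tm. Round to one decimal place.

27.5°C

Length n = 26. Scanning the sequence gives T=9, C=6, G=6, A=5.
G+C = 12, so %GC = 12/26 × 100 = 46.154%
Salt term: 16.6 × (-3) = -49.8
GC term: 0.41 × 46.154 = 18.923; length term: −600/26 = −23.077
Tm = 81.5 + (-49.8) + 18.923 − 23.077 = 27.546 → 27.5°C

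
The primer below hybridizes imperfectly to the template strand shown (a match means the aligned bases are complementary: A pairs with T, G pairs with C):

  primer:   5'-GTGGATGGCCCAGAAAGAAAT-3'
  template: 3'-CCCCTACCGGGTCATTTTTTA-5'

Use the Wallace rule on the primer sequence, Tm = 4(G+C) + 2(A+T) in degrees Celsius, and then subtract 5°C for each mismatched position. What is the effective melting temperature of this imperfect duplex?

Primer base counts: A=8, T=3, G=7, C=3 → A+T=11, G+C=10
Perfect-match Tm = 2(11) + 4(10) = 22 + 40 = 62°C
Mismatches (positions where the bases are not complementary): 3 (at positions 2, 14, 17)
Effective Tm = 62 − 3×5 = 62 − 15 = 47°C

47°C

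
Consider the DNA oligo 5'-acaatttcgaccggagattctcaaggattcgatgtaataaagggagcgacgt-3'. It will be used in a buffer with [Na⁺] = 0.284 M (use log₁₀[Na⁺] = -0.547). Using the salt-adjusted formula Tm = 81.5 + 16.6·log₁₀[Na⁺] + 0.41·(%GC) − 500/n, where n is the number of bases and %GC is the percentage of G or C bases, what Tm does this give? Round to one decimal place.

80.9°C

Length n = 52. Base counts: C=9, G=14, T=12, A=17
G+C = 23, so %GC = 23/52 × 100 = 44.231%
Salt term: 16.6 × (-0.547) = -9.08
GC term: 0.41 × 44.231 = 18.135; length term: −500/52 = −9.615
Tm = 81.5 + (-9.08) + 18.135 − 9.615 = 80.94 → 80.9°C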